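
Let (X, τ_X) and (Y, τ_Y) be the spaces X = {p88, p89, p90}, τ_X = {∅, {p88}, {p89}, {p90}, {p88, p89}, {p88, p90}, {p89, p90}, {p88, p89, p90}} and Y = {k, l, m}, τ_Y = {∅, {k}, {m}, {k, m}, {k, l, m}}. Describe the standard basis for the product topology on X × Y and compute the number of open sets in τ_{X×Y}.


Basis B = {∅ × ∅, {p88} × {k}, {p88} × {m}, {p89} × {k}, {p89} × {m}, {p90} × {k}, {p90} × {m}, {p88} × {k, m}, {p88, p89} × {k}, {p88, p90} × {k}, {p88, p89} × {m}, {p88, p90} × {m}, {p89} × {k, m}, {p89, p90} × {k}, {p89, p90} × {m}, {p90} × {k, m}, {p88} × {k, l, m}, {p88, p89, p90} × {k}, {p88, p89, p90} × {m}, {p89} × {k, l, m}, {p90} × {k, l, m}, {p88, p89} × {k, m}, {p88, p90} × {k, m}, {p89, p90} × {k, m}, {p88, p89} × {k, l, m}, {p88, p90} × {k, l, m}, {p88, p89, p90} × {k, m}, {p89, p90} × {k, l, m}, {p88, p89, p90} × {k, l, m}}; |τ_{X×Y}| = 125.

Enumerate products U × V with U ∈ τ_X, V ∈ τ_Y (deduplicated):
  ∅ × ∅ = {} (∅)
  {p88} × {k} = {(p88,k)}
  {p88} × {m} = {(p88,m)}
  {p89} × {k} = {(p89,k)}
  {p89} × {m} = {(p89,m)}
  {p90} × {k} = {(p90,k)}
  {p90} × {m} = {(p90,m)}
  {p88} × {k, m} = {(p88,k), (p88,m)}
  {p88, p89} × {k} = {(p88,k), (p89,k)}
  {p88, p90} × {k} = {(p88,k), (p90,k)}
  {p88, p89} × {m} = {(p88,m), (p89,m)}
  {p88, p90} × {m} = {(p88,m), (p90,m)}
  {p89} × {k, m} = {(p89,k), (p89,m)}
  {p89, p90} × {k} = {(p89,k), (p90,k)}
  {p89, p90} × {m} = {(p89,m), (p90,m)}
  {p90} × {k, m} = {(p90,k), (p90,m)}
  {p88} × {k, l, m} = {(p88,k), (p88,l), (p88,m)}
  {p88, p89, p90} × {k} = {(p88,k), (p89,k), (p90,k)}
  {p88, p89, p90} × {m} = {(p88,m), (p89,m), (p90,m)}
  {p89} × {k, l, m} = {(p89,k), (p89,l), (p89,m)}
  {p90} × {k, l, m} = {(p90,k), (p90,l), (p90,m)}
  {p88, p89} × {k, m} = {(p88,k), (p88,m), (p89,k), (p89,m)}
  {p88, p90} × {k, m} = {(p88,k), (p88,m), (p90,k), (p90,m)}
  {p89, p90} × {k, m} = {(p89,k), (p89,m), (p90,k), (p90,m)}
  {p88, p89} × {k, l, m} = {(p88,k), (p88,l), (p88,m), (p89,k), (p89,l), (p89,m)}
  {p88, p90} × {k, l, m} = {(p88,k), (p88,l), (p88,m), (p90,k), (p90,l), (p90,m)}
  {p88, p89, p90} × {k, m} = {(p88,k), (p88,m), (p89,k), (p89,m), (p90,k), (p90,m)}
  {p89, p90} × {k, l, m} = {(p89,k), (p89,l), (p89,m), (p90,k), (p90,l), (p90,m)}
  {p88, p89, p90} × {k, l, m} = {(p88,k), (p88,l), (p88,m), (p89,k), (p89,l), (p89,m), (p90,k), (p90,l), (p90,m)}
These 29 distinct sets form the basis B.
Close under arbitrary unions to get τ_{X×Y}; counting gives |τ_{X×Y}| = 125.


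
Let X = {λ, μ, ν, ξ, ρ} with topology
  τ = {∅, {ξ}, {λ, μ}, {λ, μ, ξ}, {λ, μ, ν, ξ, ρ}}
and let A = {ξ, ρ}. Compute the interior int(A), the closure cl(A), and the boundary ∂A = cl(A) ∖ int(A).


int(A) = {ξ}, cl(A) = {ν, ξ, ρ}, ∂A = {ν, ρ}.

Closed sets in (X, τ) are complements of opens:
  closed(X, τ) = {∅, {ν, ρ}, {ν, ξ, ρ}, {λ, μ, ν, ρ}, {λ, μ, ν, ξ, ρ}}.
int(A) = ⋃ {U ∈ τ : U ⊆ A}. Opens contained in A: ∅, {ξ}.
Taking the union of these: int(A) = {ξ}.
cl(A) = ⋂ {C closed : A ⊆ C}. Closed sets containing A: {ν, ξ, ρ}, {λ, μ, ν, ξ, ρ}.
Intersecting these: cl(A) = {ν, ξ, ρ}.
∂A = cl(A) ∖ int(A) = {ν, ξ, ρ} ∖ {ξ} = {ν, ρ}.


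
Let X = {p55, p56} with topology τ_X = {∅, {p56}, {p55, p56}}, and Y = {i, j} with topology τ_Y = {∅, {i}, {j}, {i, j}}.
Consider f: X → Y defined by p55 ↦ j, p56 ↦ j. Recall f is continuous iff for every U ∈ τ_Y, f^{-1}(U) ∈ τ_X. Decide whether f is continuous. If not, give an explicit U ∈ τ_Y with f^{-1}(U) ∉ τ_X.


f IS continuous.

Compute f^{-1}(U) for each U ∈ τ_Y:
  U = ∅: f^{-1}(U) = ∅ ∈ τ_X ✓.
  U = {i}: f^{-1}(U) = ∅ ∈ τ_X ✓.
  U = {j}: f^{-1}(U) = {p55, p56} ∈ τ_X ✓.
  U = {i, j}: f^{-1}(U) = {p55, p56} ∈ τ_X ✓.
Every preimage lies in τ_X, so f IS continuous.


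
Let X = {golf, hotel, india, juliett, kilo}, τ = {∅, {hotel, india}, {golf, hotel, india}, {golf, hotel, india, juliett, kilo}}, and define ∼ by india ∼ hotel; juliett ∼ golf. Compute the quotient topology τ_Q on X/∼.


X/∼ = {[golf=juliett], [hotel=india], [kilo]}; |τ_Q| = 3.

Equivalence classes: [golf=juliett], [hotel=india], [kilo].
Quotient map π: X → X/∼ sends golf ↦ [golf=juliett], hotel ↦ [hotel=india], india ↦ [hotel=india], juliett ↦ [golf=juliett], kilo ↦ [kilo].
For each subset V ⊆ X/∼, compute π^{-1}(V) ⊆ X and check whether π^{-1}(V) ∈ τ. V is open in τ_Q iff π^{-1}(V) ∈ τ.
  V = {}: π^{-1}(V) = ∅ ∈ τ ✓.
  V = {[golf=juliett]}: π^{-1}(V) = {golf, juliett} ∉ τ ✗.
  V = {[hotel=india]}: π^{-1}(V) = {hotel, india} ∈ τ ✓.
  V = {[golf=juliett], [hotel=india]}: π^{-1}(V) = {golf, hotel, india, juliett} ∉ τ ✗.
  V = {[kilo]}: π^{-1}(V) = {kilo} ∉ τ ✗.
  V = {[golf=juliett], [kilo]}: π^{-1}(V) = {golf, juliett, kilo} ∉ τ ✗.
  V = {[hotel=india], [kilo]}: π^{-1}(V) = {hotel, india, kilo} ∉ τ ✗.
  V = {[golf=juliett], [hotel=india], [kilo]}: π^{-1}(V) = {golf, hotel, india, juliett, kilo} ∈ τ ✓.
Open sets in the quotient: τ_Q = {{}, {[hotel=india]}, {[golf=juliett], [hotel=india], [kilo]}} (3 elements).


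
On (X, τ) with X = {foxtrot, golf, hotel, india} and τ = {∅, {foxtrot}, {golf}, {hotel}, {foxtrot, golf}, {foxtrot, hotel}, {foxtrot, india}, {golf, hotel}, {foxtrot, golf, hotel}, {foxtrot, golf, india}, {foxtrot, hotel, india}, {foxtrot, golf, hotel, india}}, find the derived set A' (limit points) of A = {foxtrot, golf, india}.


A' = {india}

For each x ∈ X, list the open sets U ∈ τ with x ∈ U, then check whether U ∩ (A ∖ {x}) ≠ ∅ for every such U.
  x = foxtrot: open {foxtrot} ∋ x has {foxtrot} ∩ (A ∖ {foxtrot}) = ∅, so x is NOT a limit point.
  x = golf: open {golf} ∋ x has {golf} ∩ (A ∖ {golf}) = ∅, so x is NOT a limit point.
  x = hotel: open {hotel} ∋ x has {hotel} ∩ (A ∖ {hotel}) = ∅, so x is NOT a limit point.
  x = india: opens ∋ x are {foxtrot, india}, {foxtrot, golf, india}, {foxtrot, hotel, india}, {foxtrot, golf, hotel, india}; each meets A ∖ {india}, so x IS a limit point.
Collecting: A' = {india}.


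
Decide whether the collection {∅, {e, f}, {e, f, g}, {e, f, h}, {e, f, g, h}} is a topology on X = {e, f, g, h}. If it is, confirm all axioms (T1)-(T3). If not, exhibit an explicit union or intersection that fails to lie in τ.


τ IS a topology on X.

Axiom (T1): ∅ ∈ τ? Yes; X ∈ τ? Yes.
Axiom (T2/T3): check pairwise unions and intersections of members of τ.
All pairwise intersections and unions checked — each lies in τ. Therefore τ satisfies (T1), (T2), (T3): it IS a topology on X.


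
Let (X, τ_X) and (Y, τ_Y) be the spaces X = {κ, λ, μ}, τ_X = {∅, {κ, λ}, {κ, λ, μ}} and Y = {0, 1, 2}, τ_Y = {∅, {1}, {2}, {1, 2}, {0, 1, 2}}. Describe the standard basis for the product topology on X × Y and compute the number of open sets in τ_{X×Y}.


Basis B = {∅ × ∅, {κ, λ} × {1}, {κ, λ} × {2}, {κ, λ, μ} × {1}, {κ, λ, μ} × {2}, {κ, λ} × {1, 2}, {κ, λ} × {0, 1, 2}, {κ, λ, μ} × {1, 2}, {κ, λ, μ} × {0, 1, 2}}; |τ_{X×Y}| = 14.

Enumerate products U × V with U ∈ τ_X, V ∈ τ_Y (deduplicated):
  ∅ × ∅ = {} (∅)
  {κ, λ} × {1} = {(κ,1), (λ,1)}
  {κ, λ} × {2} = {(κ,2), (λ,2)}
  {κ, λ, μ} × {1} = {(κ,1), (λ,1), (μ,1)}
  {κ, λ, μ} × {2} = {(κ,2), (λ,2), (μ,2)}
  {κ, λ} × {1, 2} = {(κ,1), (κ,2), (λ,1), (λ,2)}
  {κ, λ} × {0, 1, 2} = {(κ,0), (κ,1), (κ,2), (λ,0), (λ,1), (λ,2)}
  {κ, λ, μ} × {1, 2} = {(κ,1), (κ,2), (λ,1), (λ,2), (μ,1), (μ,2)}
  {κ, λ, μ} × {0, 1, 2} = {(κ,0), (κ,1), (κ,2), (λ,0), (λ,1), (λ,2), (μ,0), (μ,1), (μ,2)}
These 9 distinct sets form the basis B.
Close under arbitrary unions to get τ_{X×Y}; counting gives |τ_{X×Y}| = 14.


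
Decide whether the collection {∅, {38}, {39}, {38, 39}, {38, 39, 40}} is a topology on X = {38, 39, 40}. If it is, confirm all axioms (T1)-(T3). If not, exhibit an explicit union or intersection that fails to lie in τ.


τ IS a topology on X.

Axiom (T1): ∅ ∈ τ? Yes; X ∈ τ? Yes.
Axiom (T2/T3): check pairwise unions and intersections of members of τ.
All pairwise intersections and unions checked — each lies in τ. Therefore τ satisfies (T1), (T2), (T3): it IS a topology on X.


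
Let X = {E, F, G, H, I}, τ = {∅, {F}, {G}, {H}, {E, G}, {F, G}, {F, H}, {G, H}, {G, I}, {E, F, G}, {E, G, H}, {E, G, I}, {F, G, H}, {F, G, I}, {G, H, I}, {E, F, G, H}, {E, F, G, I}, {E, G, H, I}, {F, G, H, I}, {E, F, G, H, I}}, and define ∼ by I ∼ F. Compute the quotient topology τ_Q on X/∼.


X/∼ = {[E], [F=I], [G], [H]}; |τ_Q| = 10.

Equivalence classes: [E], [F=I], [G], [H].
Quotient map π: X → X/∼ sends E ↦ [E], F ↦ [F=I], G ↦ [G], H ↦ [H], I ↦ [F=I].
For each subset V ⊆ X/∼, compute π^{-1}(V) ⊆ X and check whether π^{-1}(V) ∈ τ. V is open in τ_Q iff π^{-1}(V) ∈ τ.
  V = {}: π^{-1}(V) = ∅ ∈ τ ✓.
  V = {[E]}: π^{-1}(V) = {E} ∉ τ ✗.
  V = {[F=I]}: π^{-1}(V) = {F, I} ∉ τ ✗.
  V = {[E], [F=I]}: π^{-1}(V) = {E, F, I} ∉ τ ✗.
  V = {[G]}: π^{-1}(V) = {G} ∈ τ ✓.
  V = {[E], [G]}: π^{-1}(V) = {E, G} ∈ τ ✓.
  V = {[F=I], [G]}: π^{-1}(V) = {F, G, I} ∈ τ ✓.
  V = {[E], [F=I], [G]}: π^{-1}(V) = {E, F, G, I} ∈ τ ✓.
  V = {[H]}: π^{-1}(V) = {H} ∈ τ ✓.
  V = {[E], [H]}: π^{-1}(V) = {E, H} ∉ τ ✗.
  V = {[F=I], [H]}: π^{-1}(V) = {F, H, I} ∉ τ ✗.
  V = {[E], [F=I], [H]}: π^{-1}(V) = {E, F, H, I} ∉ τ ✗.
  V = {[G], [H]}: π^{-1}(V) = {G, H} ∈ τ ✓.
  V = {[E], [G], [H]}: π^{-1}(V) = {E, G, H} ∈ τ ✓.
  V = {[F=I], [G], [H]}: π^{-1}(V) = {F, G, H, I} ∈ τ ✓.
  V = {[E], [F=I], [G], [H]}: π^{-1}(V) = {E, F, G, H, I} ∈ τ ✓.
Open sets in the quotient: τ_Q = {{}, {[G]}, {[E], [G]}, {[F=I], [G]}, {[E], [F=I], [G]}, {[H]}, {[G], [H]}, {[E], [G], [H]}, {[F=I], [G], [H]}, {[E], [F=I], [G], [H]}} (10 elements).


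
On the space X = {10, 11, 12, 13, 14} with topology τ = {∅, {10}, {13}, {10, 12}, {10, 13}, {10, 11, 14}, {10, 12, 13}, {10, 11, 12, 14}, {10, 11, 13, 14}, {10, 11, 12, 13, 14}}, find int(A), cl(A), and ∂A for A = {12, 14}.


int(A) = ∅, cl(A) = {11, 12, 14}, ∂A = {11, 12, 14}.

Closed sets in (X, τ) are complements of opens:
  closed(X, τ) = {∅, {12}, {13}, {11, 14}, {12, 13}, {11, 12, 14}, {11, 13, 14}, {10, 11, 12, 14}, {11, 12, 13, 14}, {10, 11, 12, 13, 14}}.
int(A) = ⋃ {U ∈ τ : U ⊆ A}. Opens contained in A: ∅.
Taking the union of these: int(A) = ∅.
cl(A) = ⋂ {C closed : A ⊆ C}. Closed sets containing A: {11, 12, 14}, {10, 11, 12, 14}, {11, 12, 13, 14}, {10, 11, 12, 13, 14}.
Intersecting these: cl(A) = {11, 12, 14}.
∂A = cl(A) ∖ int(A) = {11, 12, 14} ∖ ∅ = {11, 12, 14}.


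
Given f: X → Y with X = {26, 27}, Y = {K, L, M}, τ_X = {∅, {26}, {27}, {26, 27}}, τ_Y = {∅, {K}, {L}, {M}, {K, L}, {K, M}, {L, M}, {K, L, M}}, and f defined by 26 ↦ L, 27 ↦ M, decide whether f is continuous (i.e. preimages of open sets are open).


f IS continuous.

Compute f^{-1}(U) for each U ∈ τ_Y:
  U = ∅: f^{-1}(U) = ∅ ∈ τ_X ✓.
  U = {K}: f^{-1}(U) = ∅ ∈ τ_X ✓.
  U = {L}: f^{-1}(U) = {26} ∈ τ_X ✓.
  U = {M}: f^{-1}(U) = {27} ∈ τ_X ✓.
  U = {K, L}: f^{-1}(U) = {26} ∈ τ_X ✓.
  U = {K, M}: f^{-1}(U) = {27} ∈ τ_X ✓.
  U = {L, M}: f^{-1}(U) = {26, 27} ∈ τ_X ✓.
  U = {K, L, M}: f^{-1}(U) = {26, 27} ∈ τ_X ✓.
Every preimage lies in τ_X, so f IS continuous.


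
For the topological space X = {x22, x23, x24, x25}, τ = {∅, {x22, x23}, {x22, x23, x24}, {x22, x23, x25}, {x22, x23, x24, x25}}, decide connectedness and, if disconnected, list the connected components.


(X, τ) is connected.

Find clopen sets (U ∈ τ with X ∖ U ∈ τ):
  U = ∅, X ∖ U = {x22, x23, x24, x25} — both open, so U is clopen.
  U = {x22, x23, x24, x25}, X ∖ U = ∅ — both open, so U is clopen.
Only trivial clopens (∅ and X) exist, so (X, τ) is connected.
Compute connected components by grouping points that agree on all clopens:
  component: {x22, x23, x24, x25}


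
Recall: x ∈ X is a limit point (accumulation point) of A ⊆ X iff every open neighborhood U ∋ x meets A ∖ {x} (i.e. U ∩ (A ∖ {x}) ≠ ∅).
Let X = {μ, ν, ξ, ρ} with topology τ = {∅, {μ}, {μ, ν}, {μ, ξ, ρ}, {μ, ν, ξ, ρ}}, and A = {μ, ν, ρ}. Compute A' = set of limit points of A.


A' = {ν, ξ, ρ}

For each x ∈ X, list the open sets U ∈ τ with x ∈ U, then check whether U ∩ (A ∖ {x}) ≠ ∅ for every such U.
  x = μ: open {μ} ∋ x has {μ} ∩ (A ∖ {μ}) = ∅, so x is NOT a limit point.
  x = ν: opens ∋ x are {μ, ν}, {μ, ν, ξ, ρ}; each meets A ∖ {ν}, so x IS a limit point.
  x = ξ: opens ∋ x are {μ, ξ, ρ}, {μ, ν, ξ, ρ}; each meets A ∖ {ξ}, so x IS a limit point.
  x = ρ: opens ∋ x are {μ, ξ, ρ}, {μ, ν, ξ, ρ}; each meets A ∖ {ρ}, so x IS a limit point.
Collecting: A' = {ν, ξ, ρ}.


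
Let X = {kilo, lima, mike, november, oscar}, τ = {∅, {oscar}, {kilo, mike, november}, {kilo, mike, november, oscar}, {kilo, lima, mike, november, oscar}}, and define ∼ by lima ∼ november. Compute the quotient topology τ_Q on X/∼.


X/∼ = {[kilo], [lima=november], [mike], [oscar]}; |τ_Q| = 3.

Equivalence classes: [kilo], [lima=november], [mike], [oscar].
Quotient map π: X → X/∼ sends kilo ↦ [kilo], lima ↦ [lima=november], mike ↦ [mike], november ↦ [lima=november], oscar ↦ [oscar].
For each subset V ⊆ X/∼, compute π^{-1}(V) ⊆ X and check whether π^{-1}(V) ∈ τ. V is open in τ_Q iff π^{-1}(V) ∈ τ.
  V = {}: π^{-1}(V) = ∅ ∈ τ ✓.
  V = {[kilo]}: π^{-1}(V) = {kilo} ∉ τ ✗.
  V = {[lima=november]}: π^{-1}(V) = {lima, november} ∉ τ ✗.
  V = {[kilo], [lima=november]}: π^{-1}(V) = {kilo, lima, november} ∉ τ ✗.
  V = {[mike]}: π^{-1}(V) = {mike} ∉ τ ✗.
  V = {[kilo], [mike]}: π^{-1}(V) = {kilo, mike} ∉ τ ✗.
  V = {[lima=november], [mike]}: π^{-1}(V) = {lima, mike, november} ∉ τ ✗.
  V = {[kilo], [lima=november], [mike]}: π^{-1}(V) = {kilo, lima, mike, november} ∉ τ ✗.
  V = {[oscar]}: π^{-1}(V) = {oscar} ∈ τ ✓.
  V = {[kilo], [oscar]}: π^{-1}(V) = {kilo, oscar} ∉ τ ✗.
  V = {[lima=november], [oscar]}: π^{-1}(V) = {lima, november, oscar} ∉ τ ✗.
  V = {[kilo], [lima=november], [oscar]}: π^{-1}(V) = {kilo, lima, november, oscar} ∉ τ ✗.
  V = {[mike], [oscar]}: π^{-1}(V) = {mike, oscar} ∉ τ ✗.
  V = {[kilo], [mike], [oscar]}: π^{-1}(V) = {kilo, mike, oscar} ∉ τ ✗.
  V = {[lima=november], [mike], [oscar]}: π^{-1}(V) = {lima, mike, november, oscar} ∉ τ ✗.
  V = {[kilo], [lima=november], [mike], [oscar]}: π^{-1}(V) = {kilo, lima, mike, november, oscar} ∈ τ ✓.
Open sets in the quotient: τ_Q = {{}, {[oscar]}, {[kilo], [lima=november], [mike], [oscar]}} (3 elements).


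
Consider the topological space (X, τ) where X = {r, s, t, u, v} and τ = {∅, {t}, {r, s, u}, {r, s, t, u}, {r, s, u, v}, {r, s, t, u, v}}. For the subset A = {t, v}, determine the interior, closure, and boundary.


int(A) = {t}, cl(A) = {t, v}, ∂A = {v}.

Closed sets in (X, τ) are complements of opens:
  closed(X, τ) = {∅, {t}, {v}, {t, v}, {r, s, u, v}, {r, s, t, u, v}}.
int(A) = ⋃ {U ∈ τ : U ⊆ A}. Opens contained in A: ∅, {t}.
Taking the union of these: int(A) = {t}.
cl(A) = ⋂ {C closed : A ⊆ C}. Closed sets containing A: {t, v}, {r, s, t, u, v}.
Intersecting these: cl(A) = {t, v}.
∂A = cl(A) ∖ int(A) = {t, v} ∖ {t} = {v}.


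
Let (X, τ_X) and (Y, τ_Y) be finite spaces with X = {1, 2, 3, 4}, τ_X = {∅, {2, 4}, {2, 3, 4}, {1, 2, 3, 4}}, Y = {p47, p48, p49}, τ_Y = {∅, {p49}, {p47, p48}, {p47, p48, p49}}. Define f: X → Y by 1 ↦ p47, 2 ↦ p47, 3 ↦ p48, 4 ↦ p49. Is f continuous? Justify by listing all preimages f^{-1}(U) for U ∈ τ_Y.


f is NOT continuous.

Compute f^{-1}(U) for each U ∈ τ_Y:
  U = ∅: f^{-1}(U) = ∅ ∈ τ_X ✓.
  U = {p49}: f^{-1}(U) = {4} ∉ τ_X ✗.
  U = {p47, p48}: f^{-1}(U) = {1, 2, 3} ∉ τ_X ✗.
  U = {p47, p48, p49}: f^{-1}(U) = {1, 2, 3, 4} ∈ τ_X ✓.
Found U = {p49} with f^{-1}(U) = {4} not in τ_X. Therefore f is NOT continuous.


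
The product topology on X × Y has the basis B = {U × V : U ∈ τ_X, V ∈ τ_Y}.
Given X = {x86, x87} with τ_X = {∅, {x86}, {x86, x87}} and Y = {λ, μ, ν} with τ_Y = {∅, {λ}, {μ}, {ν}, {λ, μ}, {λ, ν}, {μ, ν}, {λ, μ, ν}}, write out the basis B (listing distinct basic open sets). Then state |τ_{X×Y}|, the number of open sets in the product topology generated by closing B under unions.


Basis B = {∅ × ∅, {x86} × {λ}, {x86} × {μ}, {x86} × {ν}, {x86} × {λ, μ}, {x86} × {λ, ν}, {x86, x87} × {λ}, {x86} × {μ, ν}, {x86, x87} × {μ}, {x86, x87} × {ν}, {x86} × {λ, μ, ν}, {x86, x87} × {λ, μ}, {x86, x87} × {λ, ν}, {x86, x87} × {μ, ν}, {x86, x87} × {λ, μ, ν}}; |τ_{X×Y}| = 27.

Enumerate products U × V with U ∈ τ_X, V ∈ τ_Y (deduplicated):
  ∅ × ∅ = {} (∅)
  {x86} × {λ} = {(x86,λ)}
  {x86} × {μ} = {(x86,μ)}
  {x86} × {ν} = {(x86,ν)}
  {x86} × {λ, μ} = {(x86,λ), (x86,μ)}
  {x86} × {λ, ν} = {(x86,λ), (x86,ν)}
  {x86, x87} × {λ} = {(x86,λ), (x87,λ)}
  {x86} × {μ, ν} = {(x86,μ), (x86,ν)}
  {x86, x87} × {μ} = {(x86,μ), (x87,μ)}
  {x86, x87} × {ν} = {(x86,ν), (x87,ν)}
  {x86} × {λ, μ, ν} = {(x86,λ), (x86,μ), (x86,ν)}
  {x86, x87} × {λ, μ} = {(x86,λ), (x86,μ), (x87,λ), (x87,μ)}
  {x86, x87} × {λ, ν} = {(x86,λ), (x86,ν), (x87,λ), (x87,ν)}
  {x86, x87} × {μ, ν} = {(x86,μ), (x86,ν), (x87,μ), (x87,ν)}
  {x86, x87} × {λ, μ, ν} = {(x86,λ), (x86,μ), (x86,ν), (x87,λ), (x87,μ), (x87,ν)}
These 15 distinct sets form the basis B.
Close under arbitrary unions to get τ_{X×Y}; counting gives |τ_{X×Y}| = 27.


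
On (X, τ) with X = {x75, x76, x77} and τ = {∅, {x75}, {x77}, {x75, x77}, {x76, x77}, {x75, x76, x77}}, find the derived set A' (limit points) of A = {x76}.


A' = ∅

For each x ∈ X, list the open sets U ∈ τ with x ∈ U, then check whether U ∩ (A ∖ {x}) ≠ ∅ for every such U.
  x = x75: open {x75} ∋ x has {x75} ∩ (A ∖ {x75}) = ∅, so x is NOT a limit point.
  x = x76: open {x76, x77} ∋ x has {x76, x77} ∩ (A ∖ {x76}) = ∅, so x is NOT a limit point.
  x = x77: open {x77} ∋ x has {x77} ∩ (A ∖ {x77}) = ∅, so x is NOT a limit point.
Collecting: A' = ∅.


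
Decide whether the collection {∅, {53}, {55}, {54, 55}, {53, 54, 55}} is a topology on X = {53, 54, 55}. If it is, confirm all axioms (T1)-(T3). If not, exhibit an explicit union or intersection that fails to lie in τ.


τ is NOT a topology on X.

Axiom (T1): ∅ ∈ τ? Yes; X ∈ τ? Yes.
Axiom (T2/T3): check pairwise unions and intersections of members of τ.
Counterexample for (T2): {53} ∪ {55} = {53, 55} ∉ τ. Therefore τ is NOT a topology.


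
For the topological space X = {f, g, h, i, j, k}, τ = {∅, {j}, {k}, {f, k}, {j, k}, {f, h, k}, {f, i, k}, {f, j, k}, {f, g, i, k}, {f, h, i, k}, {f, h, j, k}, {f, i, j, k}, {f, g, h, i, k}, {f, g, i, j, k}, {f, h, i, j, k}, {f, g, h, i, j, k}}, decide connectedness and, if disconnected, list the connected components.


(X, τ) is disconnected; components = [{j}, {f, g, h, i, k}].

Find clopen sets (U ∈ τ with X ∖ U ∈ τ):
  U = ∅, X ∖ U = {f, g, h, i, j, k} — both open, so U is clopen.
  U = {j}, X ∖ U = {f, g, h, i, k} — both open, so U is clopen.
  U = {f, g, h, i, k}, X ∖ U = {j} — both open, so U is clopen.
  U = {f, g, h, i, j, k}, X ∖ U = ∅ — both open, so U is clopen.
Nontrivial clopen(s) exist: e.g. {j}. So (X, τ) is disconnected.
Compute connected components by grouping points that agree on all clopens:
  component: {j}
  component: {f, g, h, i, k}


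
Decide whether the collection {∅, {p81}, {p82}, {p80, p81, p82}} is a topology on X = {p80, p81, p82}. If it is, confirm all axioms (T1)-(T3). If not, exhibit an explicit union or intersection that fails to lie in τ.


τ is NOT a topology on X.

Axiom (T1): ∅ ∈ τ? Yes; X ∈ τ? Yes.
Axiom (T2/T3): check pairwise unions and intersections of members of τ.
Counterexample for (T2): {p81} ∪ {p82} = {p81, p82} ∉ τ. Therefore τ is NOT a topology.


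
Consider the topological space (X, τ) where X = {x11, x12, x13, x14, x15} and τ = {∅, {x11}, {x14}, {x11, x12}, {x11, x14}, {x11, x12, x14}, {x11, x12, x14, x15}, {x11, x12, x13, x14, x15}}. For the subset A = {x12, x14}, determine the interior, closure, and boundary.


int(A) = {x14}, cl(A) = {x12, x13, x14, x15}, ∂A = {x12, x13, x15}.

Closed sets in (X, τ) are complements of opens:
  closed(X, τ) = {∅, {x13}, {x13, x15}, {x12, x13, x15}, {x13, x14, x15}, {x11, x12, x13, x15}, {x12, x13, x14, x15}, {x11, x12, x13, x14, x15}}.
int(A) = ⋃ {U ∈ τ : U ⊆ A}. Opens contained in A: ∅, {x14}.
Taking the union of these: int(A) = {x14}.
cl(A) = ⋂ {C closed : A ⊆ C}. Closed sets containing A: {x12, x13, x14, x15}, {x11, x12, x13, x14, x15}.
Intersecting these: cl(A) = {x12, x13, x14, x15}.
∂A = cl(A) ∖ int(A) = {x12, x13, x14, x15} ∖ {x14} = {x12, x13, x15}.


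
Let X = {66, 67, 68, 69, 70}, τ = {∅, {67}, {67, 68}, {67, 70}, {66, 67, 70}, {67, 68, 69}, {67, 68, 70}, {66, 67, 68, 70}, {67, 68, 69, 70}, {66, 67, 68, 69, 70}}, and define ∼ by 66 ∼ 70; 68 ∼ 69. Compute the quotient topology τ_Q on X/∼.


X/∼ = {[66=70], [67], [68=69]}; |τ_Q| = 5.

Equivalence classes: [66=70], [67], [68=69].
Quotient map π: X → X/∼ sends 66 ↦ [66=70], 67 ↦ [67], 68 ↦ [68=69], 69 ↦ [68=69], 70 ↦ [66=70].
For each subset V ⊆ X/∼, compute π^{-1}(V) ⊆ X and check whether π^{-1}(V) ∈ τ. V is open in τ_Q iff π^{-1}(V) ∈ τ.
  V = {}: π^{-1}(V) = ∅ ∈ τ ✓.
  V = {[66=70]}: π^{-1}(V) = {66, 70} ∉ τ ✗.
  V = {[67]}: π^{-1}(V) = {67} ∈ τ ✓.
  V = {[66=70], [67]}: π^{-1}(V) = {66, 67, 70} ∈ τ ✓.
  V = {[68=69]}: π^{-1}(V) = {68, 69} ∉ τ ✗.
  V = {[66=70], [68=69]}: π^{-1}(V) = {66, 68, 69, 70} ∉ τ ✗.
  V = {[67], [68=69]}: π^{-1}(V) = {67, 68, 69} ∈ τ ✓.
  V = {[66=70], [67], [68=69]}: π^{-1}(V) = {66, 67, 68, 69, 70} ∈ τ ✓.
Open sets in the quotient: τ_Q = {{}, {[67]}, {[66=70], [67]}, {[67], [68=69]}, {[66=70], [67], [68=69]}} (5 elements).


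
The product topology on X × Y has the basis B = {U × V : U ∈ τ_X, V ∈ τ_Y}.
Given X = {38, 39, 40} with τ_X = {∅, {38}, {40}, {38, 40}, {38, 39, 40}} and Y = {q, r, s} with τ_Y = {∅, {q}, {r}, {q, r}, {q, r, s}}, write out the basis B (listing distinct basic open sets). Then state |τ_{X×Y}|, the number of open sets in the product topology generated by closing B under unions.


Basis B = {∅ × ∅, {38} × {q}, {38} × {r}, {40} × {q}, {40} × {r}, {38} × {q, r}, {38, 40} × {q}, {38, 40} × {r}, {40} × {q, r}, {38} × {q, r, s}, {38, 39, 40} × {q}, {38, 39, 40} × {r}, {40} × {q, r, s}, {38, 40} × {q, r}, {38, 40} × {q, r, s}, {38, 39, 40} × {q, r}, {38, 39, 40} × {q, r, s}}; |τ_{X×Y}| = 48.

Enumerate products U × V with U ∈ τ_X, V ∈ τ_Y (deduplicated):
  ∅ × ∅ = {} (∅)
  {38} × {q} = {(38,q)}
  {38} × {r} = {(38,r)}
  {40} × {q} = {(40,q)}
  {40} × {r} = {(40,r)}
  {38} × {q, r} = {(38,q), (38,r)}
  {38, 40} × {q} = {(38,q), (40,q)}
  {38, 40} × {r} = {(38,r), (40,r)}
  {40} × {q, r} = {(40,q), (40,r)}
  {38} × {q, r, s} = {(38,q), (38,r), (38,s)}
  {38, 39, 40} × {q} = {(38,q), (39,q), (40,q)}
  {38, 39, 40} × {r} = {(38,r), (39,r), (40,r)}
  {40} × {q, r, s} = {(40,q), (40,r), (40,s)}
  {38, 40} × {q, r} = {(38,q), (38,r), (40,q), (40,r)}
  {38, 40} × {q, r, s} = {(38,q), (38,r), (38,s), (40,q), (40,r), (40,s)}
  {38, 39, 40} × {q, r} = {(38,q), (38,r), (39,q), (39,r), (40,q), (40,r)}
  {38, 39, 40} × {q, r, s} = {(38,q), (38,r), (38,s), (39,q), (39,r), (39,s), (40,q), (40,r), (40,s)}
These 17 distinct sets form the basis B.
Close under arbitrary unions to get τ_{X×Y}; counting gives |τ_{X×Y}| = 48.


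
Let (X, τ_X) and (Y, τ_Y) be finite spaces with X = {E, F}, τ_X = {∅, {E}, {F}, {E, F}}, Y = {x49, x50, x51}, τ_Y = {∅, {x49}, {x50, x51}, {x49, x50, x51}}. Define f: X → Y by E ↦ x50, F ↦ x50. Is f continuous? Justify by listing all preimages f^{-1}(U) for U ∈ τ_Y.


f IS continuous.

Compute f^{-1}(U) for each U ∈ τ_Y:
  U = ∅: f^{-1}(U) = ∅ ∈ τ_X ✓.
  U = {x49}: f^{-1}(U) = ∅ ∈ τ_X ✓.
  U = {x50, x51}: f^{-1}(U) = {E, F} ∈ τ_X ✓.
  U = {x49, x50, x51}: f^{-1}(U) = {E, F} ∈ τ_X ✓.
Every preimage lies in τ_X, so f IS continuous.


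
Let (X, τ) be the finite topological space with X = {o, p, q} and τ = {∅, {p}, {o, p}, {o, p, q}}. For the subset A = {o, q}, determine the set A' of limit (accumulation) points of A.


A' = {q}

For each x ∈ X, list the open sets U ∈ τ with x ∈ U, then check whether U ∩ (A ∖ {x}) ≠ ∅ for every such U.
  x = o: open {o, p} ∋ x has {o, p} ∩ (A ∖ {o}) = ∅, so x is NOT a limit point.
  x = p: open {p} ∋ x has {p} ∩ (A ∖ {p}) = ∅, so x is NOT a limit point.
  x = q: opens ∋ x are {o, p, q}; each meets A ∖ {q}, so x IS a limit point.
Collecting: A' = {q}.


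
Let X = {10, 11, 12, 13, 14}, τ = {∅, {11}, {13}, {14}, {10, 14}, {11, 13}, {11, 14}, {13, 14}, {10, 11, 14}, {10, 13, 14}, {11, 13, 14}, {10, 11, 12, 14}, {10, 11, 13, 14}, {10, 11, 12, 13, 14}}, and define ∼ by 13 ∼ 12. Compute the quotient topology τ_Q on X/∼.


X/∼ = {[10], [11], [12=13], [14]}; |τ_Q| = 7.

Equivalence classes: [10], [11], [12=13], [14].
Quotient map π: X → X/∼ sends 10 ↦ [10], 11 ↦ [11], 12 ↦ [12=13], 13 ↦ [12=13], 14 ↦ [14].
For each subset V ⊆ X/∼, compute π^{-1}(V) ⊆ X and check whether π^{-1}(V) ∈ τ. V is open in τ_Q iff π^{-1}(V) ∈ τ.
  V = {}: π^{-1}(V) = ∅ ∈ τ ✓.
  V = {[10]}: π^{-1}(V) = {10} ∉ τ ✗.
  V = {[11]}: π^{-1}(V) = {11} ∈ τ ✓.
  V = {[10], [11]}: π^{-1}(V) = {10, 11} ∉ τ ✗.
  V = {[12=13]}: π^{-1}(V) = {12, 13} ∉ τ ✗.
  V = {[10], [12=13]}: π^{-1}(V) = {10, 12, 13} ∉ τ ✗.
  V = {[11], [12=13]}: π^{-1}(V) = {11, 12, 13} ∉ τ ✗.
  V = {[10], [11], [12=13]}: π^{-1}(V) = {10, 11, 12, 13} ∉ τ ✗.
  V = {[14]}: π^{-1}(V) = {14} ∈ τ ✓.
  V = {[10], [14]}: π^{-1}(V) = {10, 14} ∈ τ ✓.
  V = {[11], [14]}: π^{-1}(V) = {11, 14} ∈ τ ✓.
  V = {[10], [11], [14]}: π^{-1}(V) = {10, 11, 14} ∈ τ ✓.
  V = {[12=13], [14]}: π^{-1}(V) = {12, 13, 14} ∉ τ ✗.
  V = {[10], [12=13], [14]}: π^{-1}(V) = {10, 12, 13, 14} ∉ τ ✗.
  V = {[11], [12=13], [14]}: π^{-1}(V) = {11, 12, 13, 14} ∉ τ ✗.
  V = {[10], [11], [12=13], [14]}: π^{-1}(V) = {10, 11, 12, 13, 14} ∈ τ ✓.
Open sets in the quotient: τ_Q = {{}, {[11]}, {[14]}, {[10], [14]}, {[11], [14]}, {[10], [11], [14]}, {[10], [11], [12=13], [14]}} (7 elements).


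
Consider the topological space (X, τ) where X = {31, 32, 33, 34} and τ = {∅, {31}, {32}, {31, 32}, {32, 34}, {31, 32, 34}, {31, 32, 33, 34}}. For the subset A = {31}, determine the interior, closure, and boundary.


int(A) = {31}, cl(A) = {31, 33}, ∂A = {33}.

Closed sets in (X, τ) are complements of opens:
  closed(X, τ) = {∅, {33}, {31, 33}, {33, 34}, {31, 33, 34}, {32, 33, 34}, {31, 32, 33, 34}}.
int(A) = ⋃ {U ∈ τ : U ⊆ A}. Opens contained in A: ∅, {31}.
Taking the union of these: int(A) = {31}.
cl(A) = ⋂ {C closed : A ⊆ C}. Closed sets containing A: {31, 33}, {31, 33, 34}, {31, 32, 33, 34}.
Intersecting these: cl(A) = {31, 33}.
∂A = cl(A) ∖ int(A) = {31, 33} ∖ {31} = {33}.


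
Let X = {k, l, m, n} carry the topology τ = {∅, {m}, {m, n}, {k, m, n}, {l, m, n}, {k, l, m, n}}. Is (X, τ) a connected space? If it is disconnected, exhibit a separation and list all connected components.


(X, τ) is connected.

Find clopen sets (U ∈ τ with X ∖ U ∈ τ):
  U = ∅, X ∖ U = {k, l, m, n} — both open, so U is clopen.
  U = {k, l, m, n}, X ∖ U = ∅ — both open, so U is clopen.
Only trivial clopens (∅ and X) exist, so (X, τ) is connected.
Compute connected components by grouping points that agree on all clopens:
  component: {k, l, m, n}


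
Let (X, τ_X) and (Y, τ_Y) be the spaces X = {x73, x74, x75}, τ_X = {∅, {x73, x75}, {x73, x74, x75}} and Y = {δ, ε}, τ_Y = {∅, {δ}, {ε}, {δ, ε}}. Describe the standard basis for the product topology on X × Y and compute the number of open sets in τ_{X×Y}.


Basis B = {∅ × ∅, {x73, x75} × {δ}, {x73, x75} × {ε}, {x73, x74, x75} × {δ}, {x73, x74, x75} × {ε}, {x73, x75} × {δ, ε}, {x73, x74, x75} × {δ, ε}}; |τ_{X×Y}| = 9.

Enumerate products U × V with U ∈ τ_X, V ∈ τ_Y (deduplicated):
  ∅ × ∅ = {} (∅)
  {x73, x75} × {δ} = {(x73,δ), (x75,δ)}
  {x73, x75} × {ε} = {(x73,ε), (x75,ε)}
  {x73, x74, x75} × {δ} = {(x73,δ), (x74,δ), (x75,δ)}
  {x73, x74, x75} × {ε} = {(x73,ε), (x74,ε), (x75,ε)}
  {x73, x75} × {δ, ε} = {(x73,δ), (x73,ε), (x75,δ), (x75,ε)}
  {x73, x74, x75} × {δ, ε} = {(x73,δ), (x73,ε), (x74,δ), (x74,ε), (x75,δ), (x75,ε)}
These 7 distinct sets form the basis B.
Close under arbitrary unions to get τ_{X×Y}; counting gives |τ_{X×Y}| = 9.


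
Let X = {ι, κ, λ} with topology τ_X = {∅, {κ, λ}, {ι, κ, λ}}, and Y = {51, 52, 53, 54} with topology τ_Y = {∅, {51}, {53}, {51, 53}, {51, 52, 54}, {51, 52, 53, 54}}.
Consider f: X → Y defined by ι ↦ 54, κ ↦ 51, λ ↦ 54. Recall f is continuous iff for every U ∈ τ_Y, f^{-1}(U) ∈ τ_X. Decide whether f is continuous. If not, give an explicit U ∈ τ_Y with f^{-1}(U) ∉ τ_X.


f is NOT continuous.

Compute f^{-1}(U) for each U ∈ τ_Y:
  U = ∅: f^{-1}(U) = ∅ ∈ τ_X ✓.
  U = {51}: f^{-1}(U) = {κ} ∉ τ_X ✗.
  U = {53}: f^{-1}(U) = ∅ ∈ τ_X ✓.
  U = {51, 53}: f^{-1}(U) = {κ} ∉ τ_X ✗.
  U = {51, 52, 54}: f^{-1}(U) = {ι, κ, λ} ∈ τ_X ✓.
  U = {51, 52, 53, 54}: f^{-1}(U) = {ι, κ, λ} ∈ τ_X ✓.
Found U = {51} with f^{-1}(U) = {κ} not in τ_X. Therefore f is NOT continuous.


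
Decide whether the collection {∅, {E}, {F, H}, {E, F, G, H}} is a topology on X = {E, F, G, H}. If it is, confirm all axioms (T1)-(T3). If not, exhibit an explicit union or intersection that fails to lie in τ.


τ is NOT a topology on X.

Axiom (T1): ∅ ∈ τ? Yes; X ∈ τ? Yes.
Axiom (T2/T3): check pairwise unions and intersections of members of τ.
Counterexample for (T2): {E} ∪ {F, H} = {E, F, H} ∉ τ. Therefore τ is NOT a topology.


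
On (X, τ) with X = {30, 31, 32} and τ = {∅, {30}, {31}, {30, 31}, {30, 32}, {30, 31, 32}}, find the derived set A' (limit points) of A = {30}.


A' = {32}

For each x ∈ X, list the open sets U ∈ τ with x ∈ U, then check whether U ∩ (A ∖ {x}) ≠ ∅ for every such U.
  x = 30: open {30} ∋ x has {30} ∩ (A ∖ {30}) = ∅, so x is NOT a limit point.
  x = 31: open {31} ∋ x has {31} ∩ (A ∖ {31}) = ∅, so x is NOT a limit point.
  x = 32: opens ∋ x are {30, 32}, {30, 31, 32}; each meets A ∖ {32}, so x IS a limit point.
Collecting: A' = {32}.


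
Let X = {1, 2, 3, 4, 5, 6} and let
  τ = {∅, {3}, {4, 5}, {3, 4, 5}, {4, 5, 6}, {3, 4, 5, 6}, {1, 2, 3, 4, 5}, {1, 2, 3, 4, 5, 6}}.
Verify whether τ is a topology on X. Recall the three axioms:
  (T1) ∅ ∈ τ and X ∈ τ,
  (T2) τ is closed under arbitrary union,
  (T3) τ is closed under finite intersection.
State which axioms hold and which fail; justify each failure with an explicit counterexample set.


τ IS a topology on X.

Axiom (T1): ∅ ∈ τ? Yes; X ∈ τ? Yes.
Axiom (T2/T3): check pairwise unions and intersections of members of τ.
All pairwise intersections and unions checked — each lies in τ. Therefore τ satisfies (T1), (T2), (T3): it IS a topology on X.


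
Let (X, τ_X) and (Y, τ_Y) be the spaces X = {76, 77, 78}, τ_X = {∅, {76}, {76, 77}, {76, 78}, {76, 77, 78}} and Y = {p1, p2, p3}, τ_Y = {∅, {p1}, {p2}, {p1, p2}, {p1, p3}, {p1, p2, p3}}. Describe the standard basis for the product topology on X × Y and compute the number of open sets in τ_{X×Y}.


Basis B = {∅ × ∅, {76} × {p1}, {76} × {p2}, {76} × {p1, p2}, {76} × {p1, p3}, {76, 77} × {p1}, {76, 78} × {p1}, {76, 77} × {p2}, {76, 78} × {p2}, {76} × {p1, p2, p3}, {76, 77, 78} × {p1}, {76, 77, 78} × {p2}, {76, 77} × {p1, p2}, {76, 78} × {p1, p2}, {76, 77} × {p1, p3}, {76, 78} × {p1, p3}, {76, 77} × {p1, p2, p3}, {76, 78} × {p1, p2, p3}, {76, 77, 78} × {p1, p2}, {76, 77, 78} × {p1, p3}, {76, 77, 78} × {p1, p2, p3}}; |τ_{X×Y}| = 70.

Enumerate products U × V with U ∈ τ_X, V ∈ τ_Y (deduplicated):
  ∅ × ∅ = {} (∅)
  {76} × {p1} = {(76,p1)}
  {76} × {p2} = {(76,p2)}
  {76} × {p1, p2} = {(76,p1), (76,p2)}
  {76} × {p1, p3} = {(76,p1), (76,p3)}
  {76, 77} × {p1} = {(76,p1), (77,p1)}
  {76, 78} × {p1} = {(76,p1), (78,p1)}
  {76, 77} × {p2} = {(76,p2), (77,p2)}
  {76, 78} × {p2} = {(76,p2), (78,p2)}
  {76} × {p1, p2, p3} = {(76,p1), (76,p2), (76,p3)}
  {76, 77, 78} × {p1} = {(76,p1), (77,p1), (78,p1)}
  {76, 77, 78} × {p2} = {(76,p2), (77,p2), (78,p2)}
  {76, 77} × {p1, p2} = {(76,p1), (76,p2), (77,p1), (77,p2)}
  {76, 78} × {p1, p2} = {(76,p1), (76,p2), (78,p1), (78,p2)}
  {76, 77} × {p1, p3} = {(76,p1), (76,p3), (77,p1), (77,p3)}
  {76, 78} × {p1, p3} = {(76,p1), (76,p3), (78,p1), (78,p3)}
  {76, 77} × {p1, p2, p3} = {(76,p1), (76,p2), (76,p3), (77,p1), (77,p2), (77,p3)}
  {76, 78} × {p1, p2, p3} = {(76,p1), (76,p2), (76,p3), (78,p1), (78,p2), (78,p3)}
  {76, 77, 78} × {p1, p2} = {(76,p1), (76,p2), (77,p1), (77,p2), (78,p1), (78,p2)}
  {76, 77, 78} × {p1, p3} = {(76,p1), (76,p3), (77,p1), (77,p3), (78,p1), (78,p3)}
  {76, 77, 78} × {p1, p2, p3} = {(76,p1), (76,p2), (76,p3), (77,p1), (77,p2), (77,p3), (78,p1), (78,p2), (78,p3)}
These 21 distinct sets form the basis B.
Close under arbitrary unions to get τ_{X×Y}; counting gives |τ_{X×Y}| = 70.


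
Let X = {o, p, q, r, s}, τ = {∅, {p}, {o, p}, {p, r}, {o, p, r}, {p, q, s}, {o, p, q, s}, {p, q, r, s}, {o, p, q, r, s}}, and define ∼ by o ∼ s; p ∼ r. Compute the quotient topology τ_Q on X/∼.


X/∼ = {[o=s], [p=r], [q]}; |τ_Q| = 3.

Equivalence classes: [o=s], [p=r], [q].
Quotient map π: X → X/∼ sends o ↦ [o=s], p ↦ [p=r], q ↦ [q], r ↦ [p=r], s ↦ [o=s].
For each subset V ⊆ X/∼, compute π^{-1}(V) ⊆ X and check whether π^{-1}(V) ∈ τ. V is open in τ_Q iff π^{-1}(V) ∈ τ.
  V = {}: π^{-1}(V) = ∅ ∈ τ ✓.
  V = {[o=s]}: π^{-1}(V) = {o, s} ∉ τ ✗.
  V = {[p=r]}: π^{-1}(V) = {p, r} ∈ τ ✓.
  V = {[o=s], [p=r]}: π^{-1}(V) = {o, p, r, s} ∉ τ ✗.
  V = {[q]}: π^{-1}(V) = {q} ∉ τ ✗.
  V = {[o=s], [q]}: π^{-1}(V) = {o, q, s} ∉ τ ✗.
  V = {[p=r], [q]}: π^{-1}(V) = {p, q, r} ∉ τ ✗.
  V = {[o=s], [p=r], [q]}: π^{-1}(V) = {o, p, q, r, s} ∈ τ ✓.
Open sets in the quotient: τ_Q = {{}, {[p=r]}, {[o=s], [p=r], [q]}} (3 elements).


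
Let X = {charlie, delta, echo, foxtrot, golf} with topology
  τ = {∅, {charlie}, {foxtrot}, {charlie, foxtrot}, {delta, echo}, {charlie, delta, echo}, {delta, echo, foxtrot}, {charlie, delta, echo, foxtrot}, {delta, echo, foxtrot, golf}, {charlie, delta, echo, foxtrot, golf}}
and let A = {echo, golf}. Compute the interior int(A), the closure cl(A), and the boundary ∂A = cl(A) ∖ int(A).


int(A) = ∅, cl(A) = {delta, echo, golf}, ∂A = {delta, echo, golf}.

Closed sets in (X, τ) are complements of opens:
  closed(X, τ) = {∅, {charlie}, {golf}, {charlie, golf}, {foxtrot, golf}, {charlie, foxtrot, golf}, {delta, echo, golf}, {charlie, delta, echo, golf}, {delta, echo, foxtrot, golf}, {charlie, delta, echo, foxtrot, golf}}.
int(A) = ⋃ {U ∈ τ : U ⊆ A}. Opens contained in A: ∅.
Taking the union of these: int(A) = ∅.
cl(A) = ⋂ {C closed : A ⊆ C}. Closed sets containing A: {delta, echo, golf}, {charlie, delta, echo, golf}, {delta, echo, foxtrot, golf}, {charlie, delta, echo, foxtrot, golf}.
Intersecting these: cl(A) = {delta, echo, golf}.
∂A = cl(A) ∖ int(A) = {delta, echo, golf} ∖ ∅ = {delta, echo, golf}.


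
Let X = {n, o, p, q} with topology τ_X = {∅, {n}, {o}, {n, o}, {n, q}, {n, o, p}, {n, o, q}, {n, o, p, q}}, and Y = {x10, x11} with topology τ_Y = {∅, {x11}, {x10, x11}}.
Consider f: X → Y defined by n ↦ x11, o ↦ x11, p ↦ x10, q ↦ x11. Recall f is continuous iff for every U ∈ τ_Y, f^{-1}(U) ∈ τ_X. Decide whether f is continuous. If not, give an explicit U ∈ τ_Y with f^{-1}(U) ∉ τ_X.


f IS continuous.

Compute f^{-1}(U) for each U ∈ τ_Y:
  U = ∅: f^{-1}(U) = ∅ ∈ τ_X ✓.
  U = {x11}: f^{-1}(U) = {n, o, q} ∈ τ_X ✓.
  U = {x10, x11}: f^{-1}(U) = {n, o, p, q} ∈ τ_X ✓.
Every preimage lies in τ_X, so f IS continuous.


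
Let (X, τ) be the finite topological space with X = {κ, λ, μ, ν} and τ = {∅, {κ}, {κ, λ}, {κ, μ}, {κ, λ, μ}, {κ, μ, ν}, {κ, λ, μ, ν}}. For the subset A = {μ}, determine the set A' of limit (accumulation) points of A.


A' = {ν}

For each x ∈ X, list the open sets U ∈ τ with x ∈ U, then check whether U ∩ (A ∖ {x}) ≠ ∅ for every such U.
  x = κ: open {κ} ∋ x has {κ} ∩ (A ∖ {κ}) = ∅, so x is NOT a limit point.
  x = λ: open {κ, λ} ∋ x has {κ, λ} ∩ (A ∖ {λ}) = ∅, so x is NOT a limit point.
  x = μ: open {κ, μ} ∋ x has {κ, μ} ∩ (A ∖ {μ}) = ∅, so x is NOT a limit point.
  x = ν: opens ∋ x are {κ, μ, ν}, {κ, λ, μ, ν}; each meets A ∖ {ν}, so x IS a limit point.
Collecting: A' = {ν}.


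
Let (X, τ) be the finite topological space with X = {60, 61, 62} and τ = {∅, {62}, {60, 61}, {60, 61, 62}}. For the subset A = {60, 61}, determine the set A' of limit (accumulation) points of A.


A' = {60, 61}

For each x ∈ X, list the open sets U ∈ τ with x ∈ U, then check whether U ∩ (A ∖ {x}) ≠ ∅ for every such U.
  x = 60: opens ∋ x are {60, 61}, {60, 61, 62}; each meets A ∖ {60}, so x IS a limit point.
  x = 61: opens ∋ x are {60, 61}, {60, 61, 62}; each meets A ∖ {61}, so x IS a limit point.
  x = 62: open {62} ∋ x has {62} ∩ (A ∖ {62}) = ∅, so x is NOT a limit point.
Collecting: A' = {60, 61}.


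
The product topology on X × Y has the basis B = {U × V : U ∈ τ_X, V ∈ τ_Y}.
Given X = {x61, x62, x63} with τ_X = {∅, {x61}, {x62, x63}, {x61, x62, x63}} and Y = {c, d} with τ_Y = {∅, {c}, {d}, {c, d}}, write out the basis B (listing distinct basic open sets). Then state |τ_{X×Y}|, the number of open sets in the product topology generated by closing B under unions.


Basis B = {∅ × ∅, {x61} × {c}, {x61} × {d}, {x61} × {c, d}, {x62, x63} × {c}, {x62, x63} × {d}, {x61, x62, x63} × {c}, {x61, x62, x63} × {d}, {x62, x63} × {c, d}, {x61, x62, x63} × {c, d}}; |τ_{X×Y}| = 16.

Enumerate products U × V with U ∈ τ_X, V ∈ τ_Y (deduplicated):
  ∅ × ∅ = {} (∅)
  {x61} × {c} = {(x61,c)}
  {x61} × {d} = {(x61,d)}
  {x61} × {c, d} = {(x61,c), (x61,d)}
  {x62, x63} × {c} = {(x62,c), (x63,c)}
  {x62, x63} × {d} = {(x62,d), (x63,d)}
  {x61, x62, x63} × {c} = {(x61,c), (x62,c), (x63,c)}
  {x61, x62, x63} × {d} = {(x61,d), (x62,d), (x63,d)}
  {x62, x63} × {c, d} = {(x62,c), (x62,d), (x63,c), (x63,d)}
  {x61, x62, x63} × {c, d} = {(x61,c), (x61,d), (x62,c), (x62,d), (x63,c), (x63,d)}
These 10 distinct sets form the basis B.
Close under arbitrary unions to get τ_{X×Y}; counting gives |τ_{X×Y}| = 16.


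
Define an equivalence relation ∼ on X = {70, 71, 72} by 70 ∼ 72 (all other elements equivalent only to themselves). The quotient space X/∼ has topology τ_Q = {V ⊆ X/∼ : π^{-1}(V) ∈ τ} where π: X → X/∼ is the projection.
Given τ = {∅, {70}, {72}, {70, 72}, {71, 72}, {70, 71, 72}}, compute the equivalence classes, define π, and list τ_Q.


X/∼ = {[70=72], [71]}; |τ_Q| = 3.

Equivalence classes: [70=72], [71].
Quotient map π: X → X/∼ sends 70 ↦ [70=72], 71 ↦ [71], 72 ↦ [70=72].
For each subset V ⊆ X/∼, compute π^{-1}(V) ⊆ X and check whether π^{-1}(V) ∈ τ. V is open in τ_Q iff π^{-1}(V) ∈ τ.
  V = {}: π^{-1}(V) = ∅ ∈ τ ✓.
  V = {[70=72]}: π^{-1}(V) = {70, 72} ∈ τ ✓.
  V = {[71]}: π^{-1}(V) = {71} ∉ τ ✗.
  V = {[70=72], [71]}: π^{-1}(V) = {70, 71, 72} ∈ τ ✓.
Open sets in the quotient: τ_Q = {{}, {[70=72]}, {[70=72], [71]}} (3 elements).
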